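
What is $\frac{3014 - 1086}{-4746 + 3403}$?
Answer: $- \frac{1928}{1343} \approx -1.4356$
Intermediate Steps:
$\frac{3014 - 1086}{-4746 + 3403} = \frac{1928}{-1343} = 1928 \left(- \frac{1}{1343}\right) = - \frac{1928}{1343}$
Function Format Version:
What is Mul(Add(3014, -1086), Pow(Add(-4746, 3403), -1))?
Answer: Rational(-1928, 1343) ≈ -1.4356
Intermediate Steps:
Mul(Add(3014, -1086), Pow(Add(-4746, 3403), -1)) = Mul(1928, Pow(-1343, -1)) = Mul(1928, Rational(-1, 1343)) = Rational(-1928, 1343)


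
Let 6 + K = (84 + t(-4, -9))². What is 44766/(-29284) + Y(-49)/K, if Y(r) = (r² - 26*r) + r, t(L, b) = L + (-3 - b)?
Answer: -56159239/54102190 ≈ -1.0380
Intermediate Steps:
t(L, b) = -3 + L - b
Y(r) = r² - 25*r
K = 7390 (K = -6 + (84 + (-3 - 4 - 1*(-9)))² = -6 + (84 + (-3 - 4 + 9))² = -6 + (84 + 2)² = -6 + 86² = -6 + 7396 = 7390)
44766/(-29284) + Y(-49)/K = 44766/(-29284) - 49*(-25 - 49)/7390 = 44766*(-1/29284) - 49*(-74)*(1/7390) = -22383/14642 + 3626*(1/7390) = -22383/14642 + 1813/3695 = -56159239/54102190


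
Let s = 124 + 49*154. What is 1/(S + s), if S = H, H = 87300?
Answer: 1/94970 ≈ 1.0530e-5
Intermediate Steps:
s = 7670 (s = 124 + 7546 = 7670)
S = 87300
1/(S + s) = 1/(87300 + 7670) = 1/94970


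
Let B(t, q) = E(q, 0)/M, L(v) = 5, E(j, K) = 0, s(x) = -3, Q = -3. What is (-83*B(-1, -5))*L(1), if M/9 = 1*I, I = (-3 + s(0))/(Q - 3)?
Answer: 0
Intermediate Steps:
I = 1 (I = (-3 - 3)/(-3 - 3) = -6/(-6) = -6*(-⅙) = 1)
M = 9 (M = 9*(1*1) = 9*1 = 9)
B(t, q) = 0 (B(t, q) = 0/9 = 0*(⅑) = 0)
(-83*B(-1, -5))*L(1) = -83*0*5 = 0*5 = 0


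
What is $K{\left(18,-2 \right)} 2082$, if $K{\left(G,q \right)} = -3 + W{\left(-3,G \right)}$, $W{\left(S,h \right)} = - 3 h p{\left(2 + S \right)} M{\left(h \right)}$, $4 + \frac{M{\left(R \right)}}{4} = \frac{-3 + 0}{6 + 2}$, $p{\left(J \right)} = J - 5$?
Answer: $-11811186$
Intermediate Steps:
$p{\left(J \right)} = -5 + J$ ($p{\left(J \right)} = J - 5 = -5 + J$)
$M{\left(R \right)} = - \frac{35}{2}$ ($M{\left(R \right)} = -16 + 4 \frac{-3 + 0}{6 + 2} = -16 + 4 \left(- \frac{3}{8}\right) = -16 - \frac{3}{2} = - \frac{35}{2}$)
$W{\left(S,h \right)} = \frac{105 h \left(-3 + S\right)}{2}$ ($W{\left(S,h \right)} = - 3 h \left(-5 + \left(2 + S\right)\right) \left(- \frac{35}{2}\right) = - 3 h \left(-3 + S\right) \left(- \frac{35}{2}\right) = - 3 \left(- \frac{35 h \left(-3 + S\right)}{2}\right) = \frac{105 h \left(-3 + S\right)}{2}$)
$K{\left(G,q \right)} = -3 - 315 G$ ($K{\left(G,q \right)} = -3 + \frac{105 G \left(-3 - 3\right)}{2} = -3 + \frac{105}{2} G \left(-6\right) = -3 - 315 G$)
$K{\left(18,-2 \right)} 2082 = \left(-3 - 5670\right) 2082 = \left(-5673\right) 2082 = -11811186$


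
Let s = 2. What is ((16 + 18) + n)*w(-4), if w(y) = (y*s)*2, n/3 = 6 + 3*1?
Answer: -976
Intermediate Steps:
n = 27 (n = 3*(6 + 3*1) = 3*(6 + 3) = 3*9 = 27)
w(y) = 4*y (w(y) = (y*2)*2 = (2*y)*2 = 4*y)
((16 + 18) + n)*w(-4) = ((16 + 18) + 27)*(4*(-4)) = (34 + 27)*(-16) = 61*(-16) = -976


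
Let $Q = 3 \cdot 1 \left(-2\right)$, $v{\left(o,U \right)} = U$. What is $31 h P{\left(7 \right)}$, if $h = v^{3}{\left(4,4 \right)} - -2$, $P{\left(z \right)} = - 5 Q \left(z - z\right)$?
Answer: $0$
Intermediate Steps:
$Q = -6$ ($Q = 3 \left(-2\right) = -6$)
$P{\left(z \right)} = 0$ ($P{\left(z \right)} = \left(-5\right) \left(-6\right) \left(z - z\right) = 30 \cdot 0 = 0$)
$h = 66$ ($h = 4^{3} - -2 = 64 + 2 = 66$)
$31 h P{\left(7 \right)} = 31 \cdot 66 \cdot 0 = 2046 \cdot 0 = 0$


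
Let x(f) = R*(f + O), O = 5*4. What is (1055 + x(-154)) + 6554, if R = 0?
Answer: 7609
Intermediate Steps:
O = 20
x(f) = 0 (x(f) = 0*(f + 20) = 0*(20 + f) = 0)
(1055 + x(-154)) + 6554 = (1055 + 0) + 6554 = 1055 + 6554 = 7609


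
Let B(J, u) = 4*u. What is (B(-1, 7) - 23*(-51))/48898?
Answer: 1201/48898 ≈ 0.024561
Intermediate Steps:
(B(-1, 7) - 23*(-51))/48898 = (4*7 - 23*(-51))/48898 = (28 + 1173)*(1/48898) = 1201*(1/48898) = 1201/48898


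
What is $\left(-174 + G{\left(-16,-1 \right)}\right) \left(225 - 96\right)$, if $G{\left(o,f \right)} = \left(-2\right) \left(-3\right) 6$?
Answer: $-17802$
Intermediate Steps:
$G{\left(o,f \right)} = 36$ ($G{\left(o,f \right)} = 6 \cdot 6 = 36$)
$\left(-174 + G{\left(-16,-1 \right)}\right) \left(225 - 96\right) = \left(-174 + 36\right) \left(225 - 96\right) = \left(-138\right) 129 = -17802$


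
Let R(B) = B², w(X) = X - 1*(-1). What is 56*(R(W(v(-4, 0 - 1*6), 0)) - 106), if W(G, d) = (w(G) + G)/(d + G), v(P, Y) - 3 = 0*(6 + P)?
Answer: -50680/9 ≈ -5631.1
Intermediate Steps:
v(P, Y) = 3 (v(P, Y) = 3 + 0*(6 + P) = 3 + 0 = 3)
w(X) = 1 + X (w(X) = X + 1 = 1 + X)
W(G, d) = (1 + 2*G)/(G + d) (W(G, d) = ((1 + G) + G)/(d + G) = (1 + 2*G)/(G + d))
56*(R(W(v(-4, 0 - 1*6), 0)) - 106) = 56*(((1 + 2*3)/(3 + 0))² - 106) = 56*(((1 + 6)/3)² - 106) = 56*(((⅓)*7)² - 106) = 56*((7/3)² - 106) = 56*(49/9 - 106) = 56*(-905/9) = -50680/9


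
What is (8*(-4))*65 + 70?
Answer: -2010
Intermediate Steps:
(8*(-4))*65 + 70 = -32*65 + 70 = -2080 + 70 = -2010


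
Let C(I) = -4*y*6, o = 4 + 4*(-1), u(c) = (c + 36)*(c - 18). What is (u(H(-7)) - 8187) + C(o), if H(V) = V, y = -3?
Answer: -8840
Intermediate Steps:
u(c) = (-18 + c)*(36 + c) (u(c) = (36 + c)*(-18 + c) = (-18 + c)*(36 + c))
o = 0 (o = 4 - 4 = 0)
C(I) = 72 (C(I) = -4*(-3)*6 = 12*6 = 72)
(u(H(-7)) - 8187) + C(o) = ((-648 + (-7)² + 18*(-7)) - 8187) + 72 = ((-648 + 49 - 126) - 8187) + 72 = (-725 - 8187) + 72 = -8912 + 72 = -8840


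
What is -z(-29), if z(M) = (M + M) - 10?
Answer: 68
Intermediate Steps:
z(M) = -10 + 2*M (z(M) = 2*M - 10 = -10 + 2*M)
-z(-29) = -(-10 + 2*(-29)) = -(-10 - 58) = -1*(-68) = 68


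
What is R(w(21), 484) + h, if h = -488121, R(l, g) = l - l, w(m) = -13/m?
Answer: -488121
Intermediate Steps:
R(l, g) = 0
R(w(21), 484) + h = 0 - 488121 = -488121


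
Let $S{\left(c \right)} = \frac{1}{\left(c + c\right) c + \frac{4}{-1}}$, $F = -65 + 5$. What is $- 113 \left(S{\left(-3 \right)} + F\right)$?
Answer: $\frac{94807}{14} \approx 6771.9$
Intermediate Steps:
$F = -60$
$S{\left(c \right)} = \frac{1}{-4 + 2 c^{2}}$ ($S{\left(c \right)} = \frac{1}{2 c c + 4 \left(-1\right)} = \frac{1}{2 c^{2} - 4} = \frac{1}{-4 + 2 c^{2}}$)
$- 113 \left(S{\left(-3 \right)} + F\right) = - 113 \left(\frac{1}{2 \left(-2 + \left(-3\right)^{2}\right)} - 60\right) = - 113 \left(\frac{1}{2 \left(-2 + 9\right)} - 60\right) = - 113 \left(\frac{1}{2 \cdot 7} - 60\right) = - 113 \left(\frac{1}{2} \cdot \frac{1}{7} - 60\right) = - 113 \left(\frac{1}{14} - 60\right) = \left(-113\right) \left(- \frac{839}{14}\right) = \frac{94807}{14}$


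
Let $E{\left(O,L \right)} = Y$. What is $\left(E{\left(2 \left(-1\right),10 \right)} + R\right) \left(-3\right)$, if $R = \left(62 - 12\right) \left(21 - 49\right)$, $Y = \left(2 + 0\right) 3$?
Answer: $4182$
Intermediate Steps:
$Y = 6$ ($Y = 2 \cdot 3 = 6$)
$E{\left(O,L \right)} = 6$
$R = -1400$ ($R = 50 \left(-28\right) = -1400$)
$\left(E{\left(2 \left(-1\right),10 \right)} + R\right) \left(-3\right) = \left(6 - 1400\right) \left(-3\right) = \left(-1394\right) \left(-3\right) = 4182$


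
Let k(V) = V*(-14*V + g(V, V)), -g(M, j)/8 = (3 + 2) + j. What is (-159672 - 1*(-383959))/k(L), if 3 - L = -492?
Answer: -224287/5410350 ≈ -0.041455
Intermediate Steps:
g(M, j) = -40 - 8*j (g(M, j) = -8*((3 + 2) + j) = -8*(5 + j) = -40 - 8*j)
L = 495 (L = 3 - 1*(-492) = 3 + 492 = 495)
k(V) = V*(-40 - 22*V) (k(V) = V*(-14*V + (-40 - 8*V)) = V*(-40 - 22*V))
(-159672 - 1*(-383959))/k(L) = (-159672 - 1*(-383959))/((-2*495*(20 + 11*495))) = (-159672 + 383959)/((-2*495*(20 + 5445))) = 224287/((-2*495*5465)) = 224287/(-5410350) = 224287*(-1/5410350) = -224287/5410350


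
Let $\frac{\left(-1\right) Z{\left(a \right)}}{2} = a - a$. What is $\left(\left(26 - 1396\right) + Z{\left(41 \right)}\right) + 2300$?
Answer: $930$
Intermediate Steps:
$Z{\left(a \right)} = 0$ ($Z{\left(a \right)} = - 2 \left(a - a\right) = \left(-2\right) 0 = 0$)
$\left(\left(26 - 1396\right) + Z{\left(41 \right)}\right) + 2300 = \left(\left(26 - 1396\right) + 0\right) + 2300 = \left(-1370 + 0\right) + 2300 = -1370 + 2300 = 930$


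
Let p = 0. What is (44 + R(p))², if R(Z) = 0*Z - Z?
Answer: 1936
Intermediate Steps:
R(Z) = -Z (R(Z) = 0 - Z = -Z)
(44 + R(p))² = (44 - 1*0)² = (44 + 0)² = 44² = 1936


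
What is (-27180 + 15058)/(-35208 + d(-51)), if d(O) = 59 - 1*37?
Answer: 6061/17593 ≈ 0.34451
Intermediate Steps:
d(O) = 22 (d(O) = 59 - 37 = 22)
(-27180 + 15058)/(-35208 + d(-51)) = (-27180 + 15058)/(-35208 + 22) = -12122/(-35186) = -12122*(-1/35186) = 6061/17593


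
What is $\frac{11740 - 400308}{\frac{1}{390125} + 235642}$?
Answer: $- \frac{151590091000}{91929835251} \approx -1.649$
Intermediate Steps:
$\frac{11740 - 400308}{\frac{1}{390125} + 235642} = - \frac{388568}{\frac{1}{390125} + 235642} = - \frac{388568}{\frac{91929835251}{390125}} = \left(-388568\right) \frac{390125}{91929835251} = - \frac{151590091000}{91929835251}$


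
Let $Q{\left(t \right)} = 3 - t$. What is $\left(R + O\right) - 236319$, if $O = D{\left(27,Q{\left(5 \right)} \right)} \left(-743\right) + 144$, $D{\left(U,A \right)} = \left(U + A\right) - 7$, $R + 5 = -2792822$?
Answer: $-3042376$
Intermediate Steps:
$R = -2792827$ ($R = -5 - 2792822 = -2792827$)
$D{\left(U,A \right)} = -7 + A + U$ ($D{\left(U,A \right)} = \left(A + U\right) - 7 = -7 + A + U$)
$O = -13230$ ($O = \left(-7 + \left(3 - 5\right) + 27\right) \left(-743\right) + 144 = \left(-7 - 2 + 27\right) \left(-743\right) + 144 = 18 \left(-743\right) + 144 = -13374 + 144 = -13230$)
$\left(R + O\right) - 236319 = \left(-2792827 - 13230\right) - 236319 = -2806057 - 236319 = -3042376$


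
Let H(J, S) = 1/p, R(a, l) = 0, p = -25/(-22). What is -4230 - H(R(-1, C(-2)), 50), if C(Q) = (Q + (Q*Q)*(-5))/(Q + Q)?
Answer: -105772/25 ≈ -4230.9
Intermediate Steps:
p = 25/22 (p = -25*(-1/22) = 25/22 ≈ 1.1364)
C(Q) = (Q - 5*Q²)/(2*Q) (C(Q) = (Q + Q²*(-5))/((2*Q)) = (Q - 5*Q²)*(1/(2*Q)) = (Q - 5*Q²)/(2*Q))
H(J, S) = 22/25 (H(J, S) = 1/(25/22) = 22/25)
-4230 - H(R(-1, C(-2)), 50) = -4230 - 1*22/25 = -4230 - 22/25 = -105772/25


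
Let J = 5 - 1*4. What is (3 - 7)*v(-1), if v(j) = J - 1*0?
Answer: -4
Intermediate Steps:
J = 1 (J = 5 - 4 = 1)
v(j) = 1 (v(j) = 1 - 1*0 = 1 + 0 = 1)
(3 - 7)*v(-1) = (3 - 7)*1 = -4*1 = -4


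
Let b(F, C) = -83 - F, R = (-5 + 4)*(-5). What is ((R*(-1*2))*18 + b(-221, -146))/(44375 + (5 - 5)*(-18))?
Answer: -42/44375 ≈ -0.00094648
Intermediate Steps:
R = 5 (R = -1*(-5) = 5)
((R*(-1*2))*18 + b(-221, -146))/(44375 + (5 - 5)*(-18)) = ((5*(-1*2))*18 + (-83 - 1*(-221)))/(44375 + (5 - 5)*(-18)) = ((5*(-2))*18 + (-83 + 221))/(44375 + 0*(-18)) = (-10*18 + 138)/(44375 + 0) = (-180 + 138)/44375 = -42*1/44375 = -42/44375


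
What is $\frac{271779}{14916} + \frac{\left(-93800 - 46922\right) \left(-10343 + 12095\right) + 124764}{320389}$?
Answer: $- \frac{1196176134283}{1592974108} \approx -750.91$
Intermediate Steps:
$\frac{271779}{14916} + \frac{\left(-93800 - 46922\right) \left(-10343 + 12095\right) + 124764}{320389} = 271779 \cdot \frac{1}{14916} + \left(\left(-140722\right) 1752 + 124764\right) \frac{1}{320389} = \frac{90593}{4972} + \left(-246544944 + 124764\right) \frac{1}{320389} = \frac{90593}{4972} - \frac{246420180}{320389} = - \frac{1196176134283}{1592974108}$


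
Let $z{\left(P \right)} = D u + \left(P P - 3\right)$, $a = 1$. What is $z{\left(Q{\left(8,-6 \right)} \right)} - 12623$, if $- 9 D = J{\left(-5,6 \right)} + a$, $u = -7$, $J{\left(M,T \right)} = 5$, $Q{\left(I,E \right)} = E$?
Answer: $- \frac{37756}{3} \approx -12585.0$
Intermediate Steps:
$D = - \frac{2}{3}$ ($D = - \frac{5 + 1}{9} = \left(- \frac{1}{9}\right) 6 = - \frac{2}{3} \approx -0.66667$)
$z{\left(P \right)} = \frac{5}{3} + P^{2}$ ($z{\left(P \right)} = \left(- \frac{2}{3}\right) \left(-7\right) + \left(P P - 3\right) = \frac{14}{3} + \left(P^{2} - 3\right) = \frac{14}{3} + \left(-3 + P^{2}\right) = \frac{5}{3} + P^{2}$)
$z{\left(Q{\left(8,-6 \right)} \right)} - 12623 = \left(\frac{5}{3} + \left(-6\right)^{2}\right) - 12623 = \left(\frac{5}{3} + 36\right) - 12623 = \frac{113}{3} - 12623 = - \frac{37756}{3}$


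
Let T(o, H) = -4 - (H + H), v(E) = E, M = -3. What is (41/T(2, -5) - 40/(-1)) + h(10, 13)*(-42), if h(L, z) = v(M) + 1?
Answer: 785/6 ≈ 130.83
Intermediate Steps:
h(L, z) = -2 (h(L, z) = -3 + 1 = -2)
T(o, H) = -4 - 2*H
(41/T(2, -5) - 40/(-1)) + h(10, 13)*(-42) = (41/(-4 - 2*(-5)) - 40/(-1)) - 2*(-42) = (41/(-4 + 10) - 40*(-1)) + 84 = (41/6 + 40) + 84 = 281/6 + 84 = 785/6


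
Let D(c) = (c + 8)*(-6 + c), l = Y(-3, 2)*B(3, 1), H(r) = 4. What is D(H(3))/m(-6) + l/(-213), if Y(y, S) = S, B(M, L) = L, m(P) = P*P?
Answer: -48/71 ≈ -0.67606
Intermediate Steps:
m(P) = P²
l = 2 (l = 2*1 = 2)
D(c) = (-6 + c)*(8 + c) (D(c) = (8 + c)*(-6 + c) = (-6 + c)*(8 + c))
D(H(3))/m(-6) + l/(-213) = (-48 + 4² + 2*4)/((-6)²) + 2/(-213) = (-48 + 16 + 8)/36 + 2*(-1/213) = -24*1/36 - 2/213 = -⅔ - 2/213 = -48/71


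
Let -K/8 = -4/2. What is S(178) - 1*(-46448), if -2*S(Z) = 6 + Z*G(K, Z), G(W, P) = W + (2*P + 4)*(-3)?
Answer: 141141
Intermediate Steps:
K = 16 (K = -(-32)/2 = -8*(-2) = 16)
G(W, P) = -12 + W - 6*P (G(W, P) = W + (4 + 2*P)*(-3) = W + (-12 - 6*P) = -12 + W - 6*P)
S(Z) = -3 - Z*(4 - 6*Z)/2 (S(Z) = -(6 + Z*(-12 + 16 - 6*Z))/2 = -(6 + Z*(4 - 6*Z))/2 = -3 - Z*(4 - 6*Z)/2)
S(178) - 1*(-46448) = (-3 + 178*(-2 + 3*178)) - 1*(-46448) = (-3 + 178*(-2 + 534)) + 46448 = (-3 + 178*532) + 46448 = (-3 + 94696) + 46448 = 94693 + 46448 = 141141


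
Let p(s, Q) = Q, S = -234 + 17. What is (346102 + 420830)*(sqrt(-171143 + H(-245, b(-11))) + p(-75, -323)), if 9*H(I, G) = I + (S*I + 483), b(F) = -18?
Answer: -247719036 + 511288*I*sqrt(371721) ≈ -2.4772e+8 + 3.1173e+8*I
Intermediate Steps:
S = -217
H(I, G) = 161/3 - 24*I (H(I, G) = (I + (-217*I + 483))/9 = (I + (483 - 217*I))/9 = (483 - 216*I)/9 = 161/3 - 24*I)
(346102 + 420830)*(sqrt(-171143 + H(-245, b(-11))) + p(-75, -323)) = (346102 + 420830)*(sqrt(-171143 + (161/3 - 24*(-245))) - 323) = 766932*(sqrt(-171143 + (161/3 + 5880)) - 323) = 766932*(sqrt(-171143 + 17801/3) - 323) = 766932*(sqrt(-495628/3) - 323) = 766932*(2*I*sqrt(371721)/3 - 323) = 766932*(-323 + 2*I*sqrt(371721)/3) = -247719036 + 511288*I*sqrt(371721)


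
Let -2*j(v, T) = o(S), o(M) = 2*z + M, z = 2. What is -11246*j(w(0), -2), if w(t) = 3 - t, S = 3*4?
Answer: 89968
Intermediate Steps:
S = 12
o(M) = 4 + M (o(M) = 2*2 + M = 4 + M)
j(v, T) = -8 (j(v, T) = -(4 + 12)/2 = -½*16 = -8)
-11246*j(w(0), -2) = -11246*(-8) = 89968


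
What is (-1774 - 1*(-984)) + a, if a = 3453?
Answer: 2663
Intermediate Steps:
(-1774 - 1*(-984)) + a = (-1774 - 1*(-984)) + 3453 = (-1774 + 984) + 3453 = -790 + 3453 = 2663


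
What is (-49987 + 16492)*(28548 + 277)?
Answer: -965493375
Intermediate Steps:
(-49987 + 16492)*(28548 + 277) = -33495*28825 = -965493375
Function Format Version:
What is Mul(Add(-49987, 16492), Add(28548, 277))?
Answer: -965493375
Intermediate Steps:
Mul(Add(-49987, 16492), Add(28548, 277)) = Mul(-33495, 28825) = -965493375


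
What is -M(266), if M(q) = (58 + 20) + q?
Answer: -344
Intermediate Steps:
M(q) = 78 + q
-M(266) = -(78 + 266) = -1*344 = -344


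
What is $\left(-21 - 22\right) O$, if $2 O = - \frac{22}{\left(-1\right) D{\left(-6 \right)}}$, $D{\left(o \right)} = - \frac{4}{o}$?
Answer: $- \frac{1419}{2} \approx -709.5$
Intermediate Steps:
$O = \frac{33}{2}$ ($O = \frac{\left(-22\right) \frac{1}{\left(-1\right) \left(- \frac{4}{-6}\right)}}{2} = \frac{\left(-22\right) \frac{1}{\left(-1\right) \left(\left(-4\right) \left(- \frac{1}{6}\right)\right)}}{2} = \frac{\left(-22\right) \frac{1}{\left(-1\right) \frac{2}{3}}}{2} = \frac{\left(-22\right) \frac{1}{- \frac{2}{3}}}{2} = \frac{\left(-22\right) \left(- \frac{3}{2}\right)}{2} = \frac{1}{2} \cdot 33 = \frac{33}{2} \approx 16.5$)
$\left(-21 - 22\right) O = \left(-21 - 22\right) \frac{33}{2} = \left(-43\right) \frac{33}{2} = - \frac{1419}{2}$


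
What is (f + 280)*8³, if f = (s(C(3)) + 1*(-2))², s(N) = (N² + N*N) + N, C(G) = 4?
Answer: 735232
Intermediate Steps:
s(N) = N + 2*N² (s(N) = (N² + N²) + N = 2*N² + N = N + 2*N²)
f = 1156 (f = (4*(1 + 2*4) + 1*(-2))² = (4*(1 + 8) - 2)² = (4*9 - 2)² = (36 - 2)² = 34² = 1156)
(f + 280)*8³ = (1156 + 280)*8³ = 1436*512 = 735232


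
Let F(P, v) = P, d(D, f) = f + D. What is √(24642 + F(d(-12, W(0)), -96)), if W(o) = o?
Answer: √24630 ≈ 156.94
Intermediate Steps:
d(D, f) = D + f
√(24642 + F(d(-12, W(0)), -96)) = √(24642 + (-12 + 0)) = √(24642 - 12) = √24630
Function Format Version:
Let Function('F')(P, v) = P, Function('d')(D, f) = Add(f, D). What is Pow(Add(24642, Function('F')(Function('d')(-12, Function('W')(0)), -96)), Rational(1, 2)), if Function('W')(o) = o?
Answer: Pow(24630, Rational(1, 2)) ≈ 156.94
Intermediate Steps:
Function('d')(D, f) = Add(D, f)
Pow(Add(24642, Function('F')(Function('d')(-12, Function('W')(0)), -96)), Rational(1, 2)) = Pow(Add(24642, Add(-12, 0)), Rational(1, 2)) = Pow(Add(24642, -12), Rational(1, 2)) = Pow(24630, Rational(1, 2))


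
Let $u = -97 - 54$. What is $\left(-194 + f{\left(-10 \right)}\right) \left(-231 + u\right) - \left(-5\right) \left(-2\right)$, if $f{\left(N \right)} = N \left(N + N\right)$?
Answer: $-2302$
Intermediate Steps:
$u = -151$
$f{\left(N \right)} = 2 N^{2}$ ($f{\left(N \right)} = N 2 N = 2 N^{2}$)
$\left(-194 + f{\left(-10 \right)}\right) \left(-231 + u\right) - \left(-5\right) \left(-2\right) = \left(-194 + 2 \left(-10\right)^{2}\right) \left(-231 - 151\right) - \left(-5\right) \left(-2\right) = \left(-194 + 2 \cdot 100\right) \left(-382\right) - 10 = \left(-194 + 200\right) \left(-382\right) - 10 = 6 \left(-382\right) - 10 = -2292 - 10 = -2302$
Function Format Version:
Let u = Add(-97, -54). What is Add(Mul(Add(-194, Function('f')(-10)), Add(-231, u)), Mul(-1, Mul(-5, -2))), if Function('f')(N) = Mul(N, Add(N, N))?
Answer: -2302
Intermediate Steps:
u = -151
Function('f')(N) = Mul(2, Pow(N, 2)) (Function('f')(N) = Mul(N, Mul(2, N)) = Mul(2, Pow(N, 2)))
Add(Mul(Add(-194, Function('f')(-10)), Add(-231, u)), Mul(-1, Mul(-5, -2))) = Add(Mul(Add(-194, Mul(2, Pow(-10, 2))), Add(-231, -151)), Mul(-1, Mul(-5, -2))) = Add(Mul(Add(-194, Mul(2, 100)), -382), Mul(-1, 10)) = Add(Mul(Add(-194, 200), -382), -10) = Add(Mul(6, -382), -10) = Add(-2292, -10) = -2302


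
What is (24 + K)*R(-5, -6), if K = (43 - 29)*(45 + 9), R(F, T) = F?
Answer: -3900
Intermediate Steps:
K = 756 (K = 14*54 = 756)
(24 + K)*R(-5, -6) = (24 + 756)*(-5) = 780*(-5) = -3900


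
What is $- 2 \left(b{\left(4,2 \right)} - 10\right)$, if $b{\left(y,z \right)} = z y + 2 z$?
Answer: $-4$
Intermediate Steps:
$b{\left(y,z \right)} = 2 z + y z$ ($b{\left(y,z \right)} = y z + 2 z = 2 z + y z$)
$- 2 \left(b{\left(4,2 \right)} - 10\right) = - 2 \left(2 \left(2 + 4\right) - 10\right) = - 2 \left(2 \cdot 6 - 10\right) = - 2 \left(12 - 10\right) = \left(-2\right) 2 = -4$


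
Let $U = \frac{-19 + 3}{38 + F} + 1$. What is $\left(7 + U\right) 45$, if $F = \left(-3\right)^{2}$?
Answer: $\frac{16200}{47} \approx 344.68$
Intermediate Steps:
$F = 9$
$U = \frac{31}{47}$ ($U = \frac{-19 + 3}{38 + 9} + 1 = - \frac{16}{47} + 1 = \frac{31}{47} \approx 0.65957$)
$\left(7 + U\right) 45 = \left(7 + \frac{31}{47}\right) 45 = \frac{360}{47} \cdot 45 = \frac{16200}{47}$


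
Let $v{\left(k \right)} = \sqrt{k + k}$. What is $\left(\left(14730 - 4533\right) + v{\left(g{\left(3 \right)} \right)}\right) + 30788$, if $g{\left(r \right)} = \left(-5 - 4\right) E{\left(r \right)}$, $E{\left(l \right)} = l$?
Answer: $40985 + 3 i \sqrt{6} \approx 40985.0 + 7.3485 i$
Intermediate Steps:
$g{\left(r \right)} = - 9 r$ ($g{\left(r \right)} = \left(-5 - 4\right) r = - 9 r$)
$v{\left(k \right)} = \sqrt{2} \sqrt{k}$ ($v{\left(k \right)} = \sqrt{2 k} = \sqrt{2} \sqrt{k}$)
$\left(\left(14730 - 4533\right) + v{\left(g{\left(3 \right)} \right)}\right) + 30788 = \left(\left(14730 - 4533\right) + \sqrt{2} \sqrt{\left(-9\right) 3}\right) + 30788 = \left(10197 + \sqrt{2} \sqrt{-27}\right) + 30788 = \left(10197 + \sqrt{2} \cdot 3 i \sqrt{3}\right) + 30788 = \left(10197 + 3 i \sqrt{6}\right) + 30788 = 40985 + 3 i \sqrt{6}$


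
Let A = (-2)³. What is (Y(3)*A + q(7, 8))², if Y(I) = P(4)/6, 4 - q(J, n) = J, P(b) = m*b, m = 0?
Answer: 9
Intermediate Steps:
P(b) = 0 (P(b) = 0*b = 0)
A = -8
q(J, n) = 4 - J
Y(I) = 0 (Y(I) = 0/6 = 0*(⅙) = 0)
(Y(3)*A + q(7, 8))² = (0*(-8) + (4 - 1*7))² = (0 + (4 - 7))² = (0 - 3)² = (-3)² = 9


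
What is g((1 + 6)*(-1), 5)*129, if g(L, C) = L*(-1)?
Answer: 903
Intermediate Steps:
g(L, C) = -L
g((1 + 6)*(-1), 5)*129 = -(1 + 6)*(-1)*129 = -7*(-1)*129 = -1*(-7)*129 = 7*129 = 903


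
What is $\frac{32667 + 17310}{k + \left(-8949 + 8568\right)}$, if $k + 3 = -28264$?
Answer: $- \frac{49977}{28648} \approx -1.7445$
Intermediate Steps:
$k = -28267$ ($k = -3 - 28264 = -28267$)
$\frac{32667 + 17310}{k + \left(-8949 + 8568\right)} = \frac{32667 + 17310}{-28267 + \left(-8949 + 8568\right)} = \frac{49977}{-28267 - 381} = \frac{49977}{-28648} = 49977 \left(- \frac{1}{28648}\right) = - \frac{49977}{28648}$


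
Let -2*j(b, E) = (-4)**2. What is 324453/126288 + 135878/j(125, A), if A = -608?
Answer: -714881885/42096 ≈ -16982.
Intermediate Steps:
j(b, E) = -8 (j(b, E) = -1/2*(-4)**2 = -1/2*16 = -8)
324453/126288 + 135878/j(125, A) = 324453/126288 + 135878/(-8) = 324453*(1/126288) + 135878*(-1/8) = 108151/42096 - 67939/4 = -714881885/42096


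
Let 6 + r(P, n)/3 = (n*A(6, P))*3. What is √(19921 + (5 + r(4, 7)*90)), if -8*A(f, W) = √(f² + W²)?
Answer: 9*√(904 - 70*√13)/2 ≈ 114.87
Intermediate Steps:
A(f, W) = -√(W² + f²)/8 (A(f, W) = -√(f² + W²)/8 = -√(W² + f²)/8)
r(P, n) = -18 - 9*n*√(36 + P²)/8 (r(P, n) = -18 + 3*((n*(-√(P² + 6²)/8))*3) = -18 + 3*((n*(-√(P² + 36)/8))*3) = -18 + 3*((n*(-√(36 + P²)/8))*3) = -18 + 3*(-n*√(36 + P²)/8*3) = -18 + 3*(-3*n*√(36 + P²)/8) = -18 - 9*n*√(36 + P²)/8)
√(19921 + (5 + r(4, 7)*90)) = √(19921 + (5 + (-18 - 9/8*7*√(36 + 4²))*90)) = √(19921 + (5 + (-18 - 9/8*7*√(36 + 16))*90)) = √(19921 + (5 + (-18 - 9/8*7*√52)*90)) = √(19921 + (5 + (-18 - 9/8*7*2*√13)*90)) = √(19921 + (5 + (-18 - 63*√13/4)*90)) = √(19921 + (5 + (-1620 - 2835*√13/2))) = √(19921 + (-1615 - 2835*√13/2)) = √(18306 - 2835*√13/2)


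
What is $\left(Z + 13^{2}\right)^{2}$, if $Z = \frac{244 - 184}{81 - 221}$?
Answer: $\frac{1392400}{49} \approx 28416.0$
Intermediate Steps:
$Z = - \frac{3}{7}$ ($Z = \frac{60}{-140} = 60 \left(- \frac{1}{140}\right) = - \frac{3}{7} \approx -0.42857$)
$\left(Z + 13^{2}\right)^{2} = \left(- \frac{3}{7} + 13^{2}\right)^{2} = \left(- \frac{3}{7} + 169\right)^{2} = \left(\frac{1180}{7}\right)^{2} = \frac{1392400}{49}$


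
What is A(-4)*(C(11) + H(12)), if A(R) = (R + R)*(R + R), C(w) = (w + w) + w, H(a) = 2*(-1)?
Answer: 1984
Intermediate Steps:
H(a) = -2
C(w) = 3*w (C(w) = 2*w + w = 3*w)
A(R) = 4*R**2 (A(R) = (2*R)*(2*R) = 4*R**2)
A(-4)*(C(11) + H(12)) = (4*(-4)**2)*(3*11 - 2) = (4*16)*(33 - 2) = 64*31 = 1984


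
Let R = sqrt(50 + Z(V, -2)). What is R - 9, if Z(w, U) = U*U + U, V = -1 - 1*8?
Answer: -9 + 2*sqrt(13) ≈ -1.7889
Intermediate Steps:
V = -9 (V = -1 - 8 = -9)
Z(w, U) = U + U**2 (Z(w, U) = U**2 + U = U + U**2)
R = 2*sqrt(13) (R = sqrt(50 - 2*(1 - 2)) = sqrt(50 - 2*(-1)) = sqrt(50 + 2) = sqrt(52) = 2*sqrt(13) ≈ 7.2111)
R - 9 = 2*sqrt(13) - 9 = -9 + 2*sqrt(13)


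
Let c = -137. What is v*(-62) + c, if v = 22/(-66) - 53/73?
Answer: -15619/219 ≈ -71.320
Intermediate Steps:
v = -232/219 (v = 22*(-1/66) - 53*1/73 = -⅓ - 53/73 = -232/219 ≈ -1.0594)
v*(-62) + c = -232/219*(-62) - 137 = 14384/219 - 137 = -15619/219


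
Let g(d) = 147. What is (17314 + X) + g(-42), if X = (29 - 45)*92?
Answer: 15989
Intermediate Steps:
X = -1472 (X = -16*92 = -1472)
(17314 + X) + g(-42) = (17314 - 1472) + 147 = 15842 + 147 = 15989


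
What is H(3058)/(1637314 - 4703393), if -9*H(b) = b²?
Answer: 9351364/27594711 ≈ 0.33888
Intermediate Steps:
H(b) = -b²/9
H(3058)/(1637314 - 4703393) = (-⅑*3058²)/(1637314 - 4703393) = -⅑*9351364/(-3066079) = -9351364/9*(-1/3066079) = 9351364/27594711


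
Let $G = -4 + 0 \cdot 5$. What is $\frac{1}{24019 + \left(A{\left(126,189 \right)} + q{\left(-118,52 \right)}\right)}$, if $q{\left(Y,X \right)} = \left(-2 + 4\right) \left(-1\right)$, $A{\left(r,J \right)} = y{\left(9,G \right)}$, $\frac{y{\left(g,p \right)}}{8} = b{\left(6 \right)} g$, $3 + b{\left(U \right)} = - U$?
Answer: $\frac{1}{23369} \approx 4.2792 \cdot 10^{-5}$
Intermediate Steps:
$G = -4$ ($G = -4 + 0 = -4$)
$b{\left(U \right)} = -3 - U$
$y{\left(g,p \right)} = - 72 g$ ($y{\left(g,p \right)} = 8 \left(-3 - 6\right) g = 8 \left(- 9 g\right) = - 72 g$)
$A{\left(r,J \right)} = -648$ ($A{\left(r,J \right)} = \left(-72\right) 9 = -648$)
$q{\left(Y,X \right)} = -2$ ($q{\left(Y,X \right)} = 2 \left(-1\right) = -2$)
$\frac{1}{24019 + \left(A{\left(126,189 \right)} + q{\left(-118,52 \right)}\right)} = \frac{1}{24019 - 650} = \frac{1}{23369}$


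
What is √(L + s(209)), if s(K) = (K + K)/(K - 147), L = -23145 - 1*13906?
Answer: 2*I*√8899883/31 ≈ 192.47*I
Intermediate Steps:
L = -37051 (L = -23145 - 13906 = -37051)
s(K) = 2*K/(-147 + K) (s(K) = (2*K)/(-147 + K) = 2*K/(-147 + K))
√(L + s(209)) = √(-37051 + 2*209/(-147 + 209)) = √(-37051 + 2*209/62) = √(-37051 + 2*209*(1/62)) = √(-37051 + 209/31) = √(-1148372/31) = 2*I*√8899883/31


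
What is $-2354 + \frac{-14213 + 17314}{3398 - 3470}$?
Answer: $- \frac{172589}{72} \approx -2397.1$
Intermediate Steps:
$-2354 + \frac{-14213 + 17314}{3398 - 3470} = -2354 + \frac{3101}{-72} = -2354 + 3101 \left(- \frac{1}{72}\right) = -2354 - \frac{3101}{72} = - \frac{172589}{72}$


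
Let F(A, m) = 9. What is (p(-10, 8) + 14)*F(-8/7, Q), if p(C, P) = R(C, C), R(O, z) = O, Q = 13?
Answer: 36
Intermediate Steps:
p(C, P) = C
(p(-10, 8) + 14)*F(-8/7, Q) = (-10 + 14)*9 = 4*9 = 36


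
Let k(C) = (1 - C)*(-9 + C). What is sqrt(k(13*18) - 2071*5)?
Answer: 2*I*sqrt(15695) ≈ 250.56*I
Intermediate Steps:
sqrt(k(13*18) - 2071*5) = sqrt((-9 - (13*18)**2 + 10*(13*18)) - 2071*5) = sqrt((-9 - 1*234**2 + 10*234) - 10355) = sqrt((-9 - 1*54756 + 2340) - 10355) = sqrt((-9 - 54756 + 2340) - 10355) = sqrt(-52425 - 10355) = sqrt(-62780) = 2*I*sqrt(15695)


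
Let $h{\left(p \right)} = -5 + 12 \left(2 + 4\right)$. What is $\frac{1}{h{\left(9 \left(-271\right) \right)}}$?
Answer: $\frac{1}{67} \approx 0.014925$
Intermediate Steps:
$h{\left(p \right)} = 67$ ($h{\left(p \right)} = -5 + 12 \cdot 6 = -5 + 72 = 67$)
$\frac{1}{h{\left(9 \left(-271\right) \right)}} = \frac{1}{67}$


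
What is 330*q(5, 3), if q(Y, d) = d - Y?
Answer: -660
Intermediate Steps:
330*q(5, 3) = 330*(3 - 1*5) = 330*(3 - 5) = 330*(-2) = -660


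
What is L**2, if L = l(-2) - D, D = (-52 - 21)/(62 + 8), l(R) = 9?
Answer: 494209/4900 ≈ 100.86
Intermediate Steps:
D = -73/70 ≈ -1.0429
L = 703/70 (L = 9 - 1*(-73/70) = 9 + 73/70 = 703/70 ≈ 10.043)
L**2 = (703/70)**2 = 494209/4900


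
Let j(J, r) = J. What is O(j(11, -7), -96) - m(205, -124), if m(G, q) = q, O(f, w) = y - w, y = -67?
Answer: 153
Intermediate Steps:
O(f, w) = -67 - w
O(j(11, -7), -96) - m(205, -124) = (-67 - 1*(-96)) - 1*(-124) = (-67 + 96) + 124 = 29 + 124 = 153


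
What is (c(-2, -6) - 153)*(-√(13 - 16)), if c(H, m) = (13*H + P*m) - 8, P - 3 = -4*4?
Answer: 109*I*√3 ≈ 188.79*I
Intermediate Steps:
P = -13 (P = 3 - 4*4 = 3 - 16 = -13)
c(H, m) = -8 - 13*m + 13*H (c(H, m) = (13*H - 13*m) - 8 = (-13*m + 13*H) - 8 = -8 - 13*m + 13*H)
(c(-2, -6) - 153)*(-√(13 - 16)) = ((-8 - 13*(-6) + 13*(-2)) - 153)*(-√(13 - 16)) = ((-8 + 78 - 26) - 153)*(-√(-3)) = (44 - 153)*(-I*√3) = -(-109)*I*√3 = 109*I*√3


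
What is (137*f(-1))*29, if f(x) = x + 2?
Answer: 3973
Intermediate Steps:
f(x) = 2 + x
(137*f(-1))*29 = (137*(2 - 1))*29 = (137*1)*29 = 137*29 = 3973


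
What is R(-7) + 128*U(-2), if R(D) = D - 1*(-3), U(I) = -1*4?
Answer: -516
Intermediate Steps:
U(I) = -4
R(D) = 3 + D (R(D) = D + 3 = 3 + D)
R(-7) + 128*U(-2) = (3 - 7) + 128*(-4) = -4 - 512 = -516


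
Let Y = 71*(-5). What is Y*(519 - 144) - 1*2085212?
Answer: -2218337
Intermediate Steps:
Y = -355
Y*(519 - 144) - 1*2085212 = -355*(519 - 144) - 1*2085212 = -355*375 - 2085212 = -133125 - 2085212 = -2218337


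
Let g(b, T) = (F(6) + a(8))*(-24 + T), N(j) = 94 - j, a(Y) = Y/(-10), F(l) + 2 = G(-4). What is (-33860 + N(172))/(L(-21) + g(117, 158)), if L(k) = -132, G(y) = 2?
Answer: 84845/598 ≈ 141.88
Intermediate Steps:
F(l) = 0 (F(l) = -2 + 2 = 0)
a(Y) = -Y/10 (a(Y) = Y*(-1/10) = -Y/10)
g(b, T) = 96/5 - 4*T/5 (g(b, T) = (0 - 1/10*8)*(-24 + T) = (0 - 4/5)*(-24 + T) = -4*(-24 + T)/5 = 96/5 - 4*T/5)
(-33860 + N(172))/(L(-21) + g(117, 158)) = (-33860 + (94 - 1*172))/(-132 + (96/5 - 4/5*158)) = (-33860 + (94 - 172))/(-132 + (96/5 - 632/5)) = (-33860 - 78)/(-132 - 536/5) = -33938/(-1196/5) = -33938*(-5/1196) = 84845/598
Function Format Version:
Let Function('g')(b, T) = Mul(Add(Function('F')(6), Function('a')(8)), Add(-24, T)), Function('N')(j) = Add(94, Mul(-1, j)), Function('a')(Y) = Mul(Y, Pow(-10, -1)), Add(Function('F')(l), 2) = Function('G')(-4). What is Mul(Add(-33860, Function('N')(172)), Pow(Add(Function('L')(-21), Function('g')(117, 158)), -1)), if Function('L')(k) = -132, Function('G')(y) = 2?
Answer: Rational(84845, 598) ≈ 141.88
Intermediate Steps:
Function('F')(l) = 0 (Function('F')(l) = Add(-2, 2) = 0)
Function('a')(Y) = Mul(Rational(-1, 10), Y) (Function('a')(Y) = Mul(Y, Rational(-1, 10)) = Mul(Rational(-1, 10), Y))
Function('g')(b, T) = Add(Rational(96, 5), Mul(Rational(-4, 5), T)) (Function('g')(b, T) = Mul(Add(0, Mul(Rational(-1, 10), 8)), Add(-24, T)) = Mul(Add(0, Rational(-4, 5)), Add(-24, T)) = Mul(Rational(-4, 5), Add(-24, T)) = Add(Rational(96, 5), Mul(Rational(-4, 5), T)))
Mul(Add(-33860, Function('N')(172)), Pow(Add(Function('L')(-21), Function('g')(117, 158)), -1)) = Mul(Add(-33860, Add(94, Mul(-1, 172))), Pow(Add(-132, Add(Rational(96, 5), Mul(Rational(-4, 5), 158))), -1)) = Mul(Add(-33860, Add(94, -172)), Pow(Add(-132, Add(Rational(96, 5), Rational(-632, 5))), -1)) = Mul(Add(-33860, -78), Pow(Add(-132, Rational(-536, 5)), -1)) = Mul(-33938, Pow(Rational(-1196, 5), -1)) = Mul(-33938, Rational(-5, 1196)) = Rational(84845, 598)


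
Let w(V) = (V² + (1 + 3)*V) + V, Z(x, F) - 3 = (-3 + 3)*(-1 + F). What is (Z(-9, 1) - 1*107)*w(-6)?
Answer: -624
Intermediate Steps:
Z(x, F) = 3 (Z(x, F) = 3 + (-3 + 3)*(-1 + F) = 3 + 0*(-1 + F) = 3 + 0 = 3)
w(V) = V² + 5*V (w(V) = (V² + 4*V) + V = V² + 5*V)
(Z(-9, 1) - 1*107)*w(-6) = (3 - 1*107)*(-6*(5 - 6)) = (3 - 107)*(-6*(-1)) = -104*6 = -624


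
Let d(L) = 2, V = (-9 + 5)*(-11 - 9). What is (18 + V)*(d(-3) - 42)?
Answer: -3920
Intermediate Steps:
V = 80 (V = -4*(-20) = 80)
(18 + V)*(d(-3) - 42) = (18 + 80)*(2 - 42) = 98*(-40) = -3920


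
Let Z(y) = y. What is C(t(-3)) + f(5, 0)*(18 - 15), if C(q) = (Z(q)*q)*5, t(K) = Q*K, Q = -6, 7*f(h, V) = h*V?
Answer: 1620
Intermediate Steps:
f(h, V) = V*h/7 (f(h, V) = (h*V)/7 = (V*h)/7 = V*h/7)
t(K) = -6*K
C(q) = 5*q² (C(q) = (q*q)*5 = q²*5 = 5*q²)
C(t(-3)) + f(5, 0)*(18 - 15) = 5*(-6*(-3))² + ((⅐)*0*5)*(18 - 15) = 5*18² + 0*3 = 5*324 + 0 = 1620 + 0 = 1620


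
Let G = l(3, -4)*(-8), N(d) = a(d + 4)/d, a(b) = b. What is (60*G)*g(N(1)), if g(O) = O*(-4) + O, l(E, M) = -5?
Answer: -36000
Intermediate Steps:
N(d) = (4 + d)/d (N(d) = (d + 4)/d = (4 + d)/d)
g(O) = -3*O (g(O) = -4*O + O = -3*O)
G = 40 (G = -5*(-8) = 40)
(60*G)*g(N(1)) = (60*40)*(-3*(4 + 1)/1) = 2400*(-3*5) = 2400*(-15) = -36000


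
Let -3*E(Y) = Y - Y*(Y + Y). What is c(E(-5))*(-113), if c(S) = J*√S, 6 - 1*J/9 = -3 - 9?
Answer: -6102*√165 ≈ -78382.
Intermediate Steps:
J = 162 (J = 54 - 9*(-3 - 9) = 54 - 9*(-12) = 54 + 108 = 162)
E(Y) = -Y/3 + 2*Y²/3 (E(Y) = -(Y - Y*(Y + Y))/3 = -(Y - Y*2*Y)/3 = -(Y - 2*Y²)/3 = -Y/3 + 2*Y²/3)
c(S) = 162*√S
c(E(-5))*(-113) = (162*√((⅓)*(-5)*(-1 + 2*(-5))))*(-113) = (162*√((⅓)*(-5)*(-1 - 10)))*(-113) = (162*√((⅓)*(-5)*(-11)))*(-113) = (162*√(55/3))*(-113) = (162*(√165/3))*(-113) = (54*√165)*(-113) = -6102*√165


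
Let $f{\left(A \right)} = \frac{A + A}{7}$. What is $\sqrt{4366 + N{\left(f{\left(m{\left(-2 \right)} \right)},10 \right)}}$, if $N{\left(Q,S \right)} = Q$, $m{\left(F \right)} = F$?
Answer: $\frac{\sqrt{213906}}{7} \approx 66.071$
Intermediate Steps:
$f{\left(A \right)} = \frac{2 A}{7}$ ($f{\left(A \right)} = 2 A \frac{1}{7} = \frac{2 A}{7}$)
$\sqrt{4366 + N{\left(f{\left(m{\left(-2 \right)} \right)},10 \right)}} = \sqrt{4366 + \frac{2}{7} \left(-2\right)} = \sqrt{4366 - \frac{4}{7}} = \sqrt{\frac{30558}{7}} = \frac{\sqrt{213906}}{7}$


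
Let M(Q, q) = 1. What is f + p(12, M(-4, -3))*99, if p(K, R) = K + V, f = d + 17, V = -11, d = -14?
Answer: 102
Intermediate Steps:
f = 3 (f = -14 + 17 = 3)
p(K, R) = -11 + K (p(K, R) = K - 11 = -11 + K)
f + p(12, M(-4, -3))*99 = 3 + (-11 + 12)*99 = 3 + 1*99 = 3 + 99 = 102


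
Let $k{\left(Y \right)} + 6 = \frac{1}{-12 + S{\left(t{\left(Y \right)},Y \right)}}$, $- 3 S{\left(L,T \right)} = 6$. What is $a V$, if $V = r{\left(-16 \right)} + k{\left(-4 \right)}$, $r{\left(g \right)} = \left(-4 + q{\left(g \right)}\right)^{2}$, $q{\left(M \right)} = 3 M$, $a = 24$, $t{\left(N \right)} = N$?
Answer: $\frac{453252}{7} \approx 64750.0$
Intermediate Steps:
$S{\left(L,T \right)} = -2$ ($S{\left(L,T \right)} = \left(- \frac{1}{3}\right) 6 = -2$)
$k{\left(Y \right)} = - \frac{85}{14}$ ($k{\left(Y \right)} = -6 + \frac{1}{-12 - 2} = -6 + \frac{1}{-14} = -6 - \frac{1}{14} = - \frac{85}{14}$)
$r{\left(g \right)} = \left(-4 + 3 g\right)^{2}$
$V = \frac{37771}{14}$ ($V = \left(-4 + 3 \left(-16\right)\right)^{2} - \frac{85}{14} = \left(-4 - 48\right)^{2} - \frac{85}{14} = \left(-52\right)^{2} - \frac{85}{14} = 2704 - \frac{85}{14} = \frac{37771}{14} \approx 2697.9$)
$a V = 24 \cdot \frac{37771}{14} = \frac{453252}{7}$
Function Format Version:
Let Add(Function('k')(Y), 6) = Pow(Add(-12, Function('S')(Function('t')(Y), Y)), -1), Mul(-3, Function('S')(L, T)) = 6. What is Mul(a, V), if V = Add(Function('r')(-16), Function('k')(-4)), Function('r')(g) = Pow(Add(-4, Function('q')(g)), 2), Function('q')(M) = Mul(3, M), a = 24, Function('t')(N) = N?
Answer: Rational(453252, 7) ≈ 64750.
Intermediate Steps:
Function('S')(L, T) = -2 (Function('S')(L, T) = Mul(Rational(-1, 3), 6) = -2)
Function('k')(Y) = Rational(-85, 14) (Function('k')(Y) = Add(-6, Pow(Add(-12, -2), -1)) = Add(-6, Pow(-14, -1)) = Add(-6, Rational(-1, 14)) = Rational(-85, 14))
Function('r')(g) = Pow(Add(-4, Mul(3, g)), 2)
V = Rational(37771, 14) (V = Add(Pow(Add(-4, Mul(3, -16)), 2), Rational(-85, 14)) = Add(Pow(Add(-4, -48), 2), Rational(-85, 14)) = Add(Pow(-52, 2), Rational(-85, 14)) = Add(2704, Rational(-85, 14)) = Rational(37771, 14) ≈ 2697.9)
Mul(a, V) = Mul(24, Rational(37771, 14)) = Rational(453252, 7)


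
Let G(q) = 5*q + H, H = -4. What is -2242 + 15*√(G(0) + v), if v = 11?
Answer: -2242 + 15*√7 ≈ -2202.3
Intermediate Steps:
G(q) = -4 + 5*q (G(q) = 5*q - 4 = -4 + 5*q)
-2242 + 15*√(G(0) + v) = -2242 + 15*√((-4 + 5*0) + 11) = -2242 + 15*√((-4 + 0) + 11) = -2242 + 15*√(-4 + 11) = -2242 + 15*√7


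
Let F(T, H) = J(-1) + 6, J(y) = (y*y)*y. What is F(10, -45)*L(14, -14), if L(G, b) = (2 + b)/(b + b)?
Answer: 15/7 ≈ 2.1429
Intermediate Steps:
J(y) = y**3 (J(y) = y**2*y = y**3)
F(T, H) = 5 (F(T, H) = (-1)**3 + 6 = -1 + 6 = 5)
L(G, b) = (2 + b)/(2*b) (L(G, b) = (2 + b)/((2*b)) = (2 + b)*(1/(2*b)) = (2 + b)/(2*b))
F(10, -45)*L(14, -14) = 5*((1/2)*(2 - 14)/(-14)) = 5*((1/2)*(-1/14)*(-12)) = 5*(3/7) = 15/7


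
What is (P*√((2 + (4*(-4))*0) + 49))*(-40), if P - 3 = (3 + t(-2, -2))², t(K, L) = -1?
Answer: -280*√51 ≈ -1999.6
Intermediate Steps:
P = 7 (P = 3 + (3 - 1)² = 3 + 2² = 3 + 4 = 7)
(P*√((2 + (4*(-4))*0) + 49))*(-40) = (7*√((2 + (4*(-4))*0) + 49))*(-40) = (7*√((2 - 16*0) + 49))*(-40) = (7*√((2 + 0) + 49))*(-40) = (7*√(2 + 49))*(-40) = (7*√51)*(-40) = -280*√51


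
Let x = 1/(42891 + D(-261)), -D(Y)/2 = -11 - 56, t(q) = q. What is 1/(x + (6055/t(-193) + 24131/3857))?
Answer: -32027853025/804431312899 ≈ -0.039814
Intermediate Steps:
D(Y) = 134 (D(Y) = -2*(-11 - 56) = -2*(-67) = 134)
x = 1/43025 (x = 1/(42891 + 134) = 1/43025 ≈ 2.3242e-5)
1/(x + (6055/t(-193) + 24131/3857)) = 1/(1/43025 + (6055/(-193) + 24131/3857)) = 1/(1/43025 + (6055*(-1/193) + 24131*(1/3857))) = 1/(1/43025 + (-6055/193 + 24131/3857)) = 1/(1/43025 - 18696852/744401) = 1/(-804431312899/32027853025) = -32027853025/804431312899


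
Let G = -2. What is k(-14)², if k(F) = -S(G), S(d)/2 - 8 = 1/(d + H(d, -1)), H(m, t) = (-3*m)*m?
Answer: 12321/49 ≈ 251.45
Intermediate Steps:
H(m, t) = -3*m²
S(d) = 16 + 2/(d - 3*d²)
k(F) = -111/7 (k(F) = -2*(-1 - 8*(-2) + 24*(-2)²)/((-2)*(-1 + 3*(-2))) = -2*(-1)*(-1 + 16 + 24*4)/(2*(-1 - 6)) = -2*(-1)*(-1 + 16 + 96)/(2*(-7)) = -2*(-1)*(-1)*111/(2*7) = -1*111/7 = -111/7)
k(-14)² = (-111/7)² = 12321/49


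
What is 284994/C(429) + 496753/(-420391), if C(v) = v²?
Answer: 3153999309/8596575559 ≈ 0.36689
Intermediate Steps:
284994/C(429) + 496753/(-420391) = 284994/(429²) + 496753/(-420391) = 284994/184041 + 496753*(-1/420391) = 284994*(1/184041) - 496753/420391 = 31666/20449 - 496753/420391 = 3153999309/8596575559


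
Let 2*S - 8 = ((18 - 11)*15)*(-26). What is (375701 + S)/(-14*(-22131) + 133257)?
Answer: 124780/147697 ≈ 0.84484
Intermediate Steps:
S = -1361 (S = 4 + (((18 - 11)*15)*(-26))/2 = 4 + ((7*15)*(-26))/2 = 4 + (105*(-26))/2 = 4 + (1/2)*(-2730) = 4 - 1365 = -1361)
(375701 + S)/(-14*(-22131) + 133257) = (375701 - 1361)/(-14*(-22131) + 133257) = 374340/(309834 + 133257) = 374340/443091 = 374340*(1/443091) = 124780/147697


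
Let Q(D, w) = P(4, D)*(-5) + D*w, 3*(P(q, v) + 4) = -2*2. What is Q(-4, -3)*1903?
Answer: 220748/3 ≈ 73583.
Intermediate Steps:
P(q, v) = -16/3 (P(q, v) = -4 + (-2*2)/3 = -4 + (⅓)*(-4) = -4 - 4/3 = -16/3)
Q(D, w) = 80/3 + D*w (Q(D, w) = -16/3*(-5) + D*w = 80/3 + D*w)
Q(-4, -3)*1903 = (80/3 - 4*(-3))*1903 = (80/3 + 12)*1903 = (116/3)*1903 = 220748/3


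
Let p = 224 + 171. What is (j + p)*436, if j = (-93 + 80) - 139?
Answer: 105948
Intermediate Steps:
p = 395
j = -152 (j = -13 - 139 = -152)
(j + p)*436 = (-152 + 395)*436 = 243*436 = 105948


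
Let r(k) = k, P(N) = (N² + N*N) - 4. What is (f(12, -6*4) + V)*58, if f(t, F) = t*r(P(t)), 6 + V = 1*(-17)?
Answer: 196330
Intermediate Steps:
P(N) = -4 + 2*N² (P(N) = (N² + N²) - 4 = 2*N² - 4 = -4 + 2*N²)
V = -23 (V = -6 + 1*(-17) = -6 - 17 = -23)
f(t, F) = t*(-4 + 2*t²)
(f(12, -6*4) + V)*58 = (2*12*(-2 + 12²) - 23)*58 = (2*12*(-2 + 144) - 23)*58 = (2*12*142 - 23)*58 = (3408 - 23)*58 = 3385*58 = 196330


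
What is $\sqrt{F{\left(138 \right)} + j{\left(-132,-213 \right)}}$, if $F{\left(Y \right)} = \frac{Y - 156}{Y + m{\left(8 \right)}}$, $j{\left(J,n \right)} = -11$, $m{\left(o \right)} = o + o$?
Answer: $\frac{2 i \sqrt{16478}}{77} \approx 3.3342 i$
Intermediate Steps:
$m{\left(o \right)} = 2 o$
$F{\left(Y \right)} = \frac{-156 + Y}{16 + Y}$ ($F{\left(Y \right)} = \frac{Y - 156}{Y + 2 \cdot 8} = \frac{-156 + Y}{Y + 16} = \frac{-156 + Y}{16 + Y}$)
$\sqrt{F{\left(138 \right)} + j{\left(-132,-213 \right)}} = \sqrt{\frac{-156 + 138}{16 + 138} - 11} = \sqrt{\frac{1}{154} \left(-18\right) - 11} = \sqrt{- \frac{9}{77} - 11} = \sqrt{- \frac{856}{77}} = \frac{2 i \sqrt{16478}}{77}$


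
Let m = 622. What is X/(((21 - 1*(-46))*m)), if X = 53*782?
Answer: 20723/20837 ≈ 0.99453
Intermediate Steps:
X = 41446
X/(((21 - 1*(-46))*m)) = 41446/(((21 - 1*(-46))*622)) = 41446/(((21 + 46)*622)) = 41446/((67*622)) = 41446/41674 = 41446*(1/41674) = 20723/20837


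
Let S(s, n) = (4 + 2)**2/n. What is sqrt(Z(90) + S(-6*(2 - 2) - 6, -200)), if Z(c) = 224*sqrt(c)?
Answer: sqrt(-18 + 67200*sqrt(10))/10 ≈ 46.096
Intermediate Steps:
S(s, n) = 36/n (S(s, n) = 6**2/n = 36/n)
sqrt(Z(90) + S(-6*(2 - 2) - 6, -200)) = sqrt(224*sqrt(90) + 36/(-200)) = sqrt(224*(3*sqrt(10)) + 36*(-1/200)) = sqrt(672*sqrt(10) - 9/50) = sqrt(-9/50 + 672*sqrt(10))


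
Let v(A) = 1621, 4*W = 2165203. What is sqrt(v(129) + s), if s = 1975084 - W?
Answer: sqrt(5741617)/2 ≈ 1198.1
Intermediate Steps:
W = 2165203/4 (W = (1/4)*2165203 = 2165203/4 ≈ 5.4130e+5)
s = 5735133/4 (s = 1975084 - 1*2165203/4 = 1975084 - 2165203/4 = 5735133/4 ≈ 1.4338e+6)
sqrt(v(129) + s) = sqrt(1621 + 5735133/4) = sqrt(5741617/4) = sqrt(5741617)/2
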